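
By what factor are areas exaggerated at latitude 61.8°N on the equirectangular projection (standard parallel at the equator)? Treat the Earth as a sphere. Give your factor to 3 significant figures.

2.12

For the equirectangular projection with φ₀ = 0 (plate carrée), h = 1 along meridians and k = sec φ along parallels.
Areal scale = h·k = 1 × sec φ; at 61.8°, h = 1.000, k = 2.116, so h·k = 2.116.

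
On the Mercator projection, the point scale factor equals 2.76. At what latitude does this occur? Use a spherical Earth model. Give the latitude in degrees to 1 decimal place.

68.8°

Mercator scale is k = sec φ = 1/cos φ.
1/cos φ = 2.76  ⇒  cos φ = 0.3623  ⇒  φ = arccos(0.3623) ≈ 68.8°.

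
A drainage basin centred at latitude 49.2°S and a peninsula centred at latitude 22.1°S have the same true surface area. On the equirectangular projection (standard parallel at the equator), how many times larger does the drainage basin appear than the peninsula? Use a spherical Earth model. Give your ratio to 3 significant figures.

1.42

In the plate carrée (x = Rλ, y = Rφ), meridians are true-scale (h = 1) and parallels are stretched by k = sec φ.
Areal scale at 49.2°: h·k = 1.000 × 1.530 = 1.530.
Areal scale at 22.1°: h·k = 1.000 × 1.079 = 1.079.
Ratio = 1.530/1.079 ≈ 1.42.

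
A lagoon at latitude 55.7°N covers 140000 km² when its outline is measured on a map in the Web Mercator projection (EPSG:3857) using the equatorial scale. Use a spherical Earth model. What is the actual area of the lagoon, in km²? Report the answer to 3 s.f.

Mercator is conformal, so the point scale is isotropic: h = k = sec φ = 1/cos φ.
Areal scale = k² = sec²φ = 1/cos²(55.7°) = 1/0.5635² = 3.149.
True area = apparent / (areal scale) = 140000 / 3.149 ≈ 44500 km².

44500 km²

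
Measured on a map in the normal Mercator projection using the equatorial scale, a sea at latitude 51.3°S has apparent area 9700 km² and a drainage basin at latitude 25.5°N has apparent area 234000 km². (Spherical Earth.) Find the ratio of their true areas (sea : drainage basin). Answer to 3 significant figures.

0.0199

Mercator's areal exaggeration is sec²φ; hence true area = (apparent area) · cos²φ.
True area of sea: 9700 × cos²(51.3°) = 9700 × 0.3909 = 3792 km².
True area of drainage basin: 234000 × cos²(25.5°) = 234000 × 0.8147 = 190600 km².
Ratio = 3792 / 190600 ≈ 0.0199.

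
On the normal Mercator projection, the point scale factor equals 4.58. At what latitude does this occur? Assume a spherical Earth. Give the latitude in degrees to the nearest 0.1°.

Mercator scale is k = sec φ = 1/cos φ.
1/cos φ = 4.58  ⇒  cos φ = 0.2183  ⇒  φ = arccos(0.2183) ≈ 77.4°.

77.4°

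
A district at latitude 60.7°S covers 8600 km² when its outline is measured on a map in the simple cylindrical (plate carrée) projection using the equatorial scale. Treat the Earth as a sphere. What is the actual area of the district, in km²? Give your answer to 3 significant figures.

4210 km²

In the plate carrée (x = Rλ, y = Rφ), meridians are true-scale (h = 1) and parallels are stretched by k = sec φ.
Areal scale = h·k = 1 × sec φ; at 60.7°, h = 1.000, k = 2.043, so h·k = 2.043.
True area = apparent / (areal scale) = 8600 / 2.043 ≈ 4210 km².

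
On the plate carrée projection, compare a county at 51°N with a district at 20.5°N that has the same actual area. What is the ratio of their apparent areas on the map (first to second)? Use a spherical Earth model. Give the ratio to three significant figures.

1.49

In the plate carrée (x = Rλ, y = Rφ), meridians are true-scale (h = 1) and parallels are stretched by k = sec φ.
Areal scale at 51°: h·k = 1.000 × 1.589 = 1.589.
Areal scale at 20.5°: h·k = 1.000 × 1.068 = 1.068.
Ratio = 1.589/1.068 ≈ 1.49.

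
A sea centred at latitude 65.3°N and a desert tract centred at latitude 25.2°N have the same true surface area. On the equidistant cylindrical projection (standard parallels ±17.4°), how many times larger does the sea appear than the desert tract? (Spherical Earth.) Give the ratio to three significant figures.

With standard parallel φ₀ = 17.4°, the equirectangular projection gives x = Rλ cos φ₀, y = Rφ, so h = 1 and k = cos 17.4° / cos φ.
Areal scale at 65.3°: h·k = 1.000 × 2.284 = 2.284.
Areal scale at 25.2°: h·k = 1.000 × 1.055 = 1.055.
Ratio = 2.284/1.055 ≈ 2.17.

2.17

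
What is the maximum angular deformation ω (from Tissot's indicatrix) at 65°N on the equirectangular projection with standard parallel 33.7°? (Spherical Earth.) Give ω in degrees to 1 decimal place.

38.1°

With standard parallel φ₀ = 33.7°, the equirectangular projection gives x = Rλ cos φ₀, y = Rφ, so h = 1 and k = cos 33.7° / cos φ.
At 65°: h = 1.000, k = 1.969; principal scales a = 1.969, b = 1.000.
sin(ω/2) = (a − b)/(a + b) = 0.9686/2.969 = 0.3263, so ω = 2 arcsin(0.3263) ≈ 38.1°.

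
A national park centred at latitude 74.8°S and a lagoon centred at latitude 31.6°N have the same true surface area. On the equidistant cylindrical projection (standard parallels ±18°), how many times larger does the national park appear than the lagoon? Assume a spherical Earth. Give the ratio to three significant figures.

With standard parallel φ₀ = 18°, the equirectangular projection gives x = Rλ cos φ₀, y = Rφ, so h = 1 and k = cos 18° / cos φ.
Areal scale at 74.8°: h·k = 1.000 × 3.627 = 3.627.
Areal scale at 31.6°: h·k = 1.000 × 1.117 = 1.117.
Ratio = 3.627/1.117 ≈ 3.25.

3.25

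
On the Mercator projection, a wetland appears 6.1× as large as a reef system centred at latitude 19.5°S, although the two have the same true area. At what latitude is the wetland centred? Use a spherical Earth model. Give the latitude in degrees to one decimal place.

67.6°

For equal true areas on Mercator, apparent areas scale as sec²φ, so the ratio is cos²φ₂ / cos²φ₁.
cos²φ₂ / cos²φ₁ = 6.1  ⇒  cos φ₁ = cos 19.5° / √6.1 = 0.9426/2.470 = 0.3817.
φ₁ = arccos(0.3817) ≈ 67.6°.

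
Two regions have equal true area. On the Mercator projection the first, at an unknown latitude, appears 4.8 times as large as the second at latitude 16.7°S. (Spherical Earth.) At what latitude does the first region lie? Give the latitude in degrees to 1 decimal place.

Mercator areal scale is sec²φ, so apparent-area ratio = sec²φ₁ / sec²φ₂ = cos²φ₂ / cos²φ₁.
cos²φ₂ / cos²φ₁ = 4.8  ⇒  cos φ₁ = cos 16.7° / √4.8 = 0.9578/2.191 = 0.4372.
φ₁ = arccos(0.4372) ≈ 64.1°.

64.1°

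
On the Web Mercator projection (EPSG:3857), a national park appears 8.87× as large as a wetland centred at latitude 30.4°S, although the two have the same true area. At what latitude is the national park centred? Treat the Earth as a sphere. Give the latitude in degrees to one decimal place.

On Mercator, (apparent₁)/(apparent₂) = sec²φ₁ / sec²φ₂ when true areas are equal.
cos²φ₂ / cos²φ₁ = 8.87  ⇒  cos φ₁ = cos 30.4° / √8.87 = 0.8625/2.978 = 0.2896.
φ₁ = arccos(0.2896) ≈ 73.2°.

73.2°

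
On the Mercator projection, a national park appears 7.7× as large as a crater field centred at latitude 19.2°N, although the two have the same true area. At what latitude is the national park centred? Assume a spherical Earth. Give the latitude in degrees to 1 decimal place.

70.1°

For equal true areas on Mercator, apparent areas scale as sec²φ, so the ratio is cos²φ₂ / cos²φ₁.
cos²φ₂ / cos²φ₁ = 7.7  ⇒  cos φ₁ = cos 19.2° / √7.7 = 0.9444/2.775 = 0.3403.
φ₁ = arccos(0.3403) ≈ 70.1°.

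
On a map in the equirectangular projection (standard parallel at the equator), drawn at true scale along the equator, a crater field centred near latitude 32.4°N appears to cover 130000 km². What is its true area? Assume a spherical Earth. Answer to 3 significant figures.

In the plate carrée (x = Rλ, y = Rφ), meridians are true-scale (h = 1) and parallels are stretched by k = sec φ.
Areal scale = h·k = 1 × sec φ; at 32.4°, h = 1.000, k = 1.184, so h·k = 1.184.
True area = apparent / (areal scale) = 130000 / 1.184 ≈ 110000 km².

110000 km²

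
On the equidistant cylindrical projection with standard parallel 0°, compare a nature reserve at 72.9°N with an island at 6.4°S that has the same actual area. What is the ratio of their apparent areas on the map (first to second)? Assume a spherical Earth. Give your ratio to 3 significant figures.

3.38

For the equirectangular projection with φ₀ = 0 (plate carrée), h = 1 along meridians and k = sec φ along parallels.
Areal scale at 72.9°: h·k = 1.000 × 3.401 = 3.401.
Areal scale at 6.4°: h·k = 1.000 × 1.006 = 1.006.
Ratio = 3.401/1.006 ≈ 3.38.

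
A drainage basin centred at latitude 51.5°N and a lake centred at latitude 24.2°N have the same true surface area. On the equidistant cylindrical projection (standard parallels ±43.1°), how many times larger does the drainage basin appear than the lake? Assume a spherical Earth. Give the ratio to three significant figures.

In the equirectangular projection with standard parallel φ₀ = 43.1° (x = Rλ cos φ₀, y = Rφ), meridians are true-scale (h = 1) and the parallel scale is k = cos φ₀ / cos φ.
Areal scale at 51.5°: h·k = 1.000 × 1.173 = 1.173.
Areal scale at 24.2°: h·k = 1.000 × 0.8005 = 0.8005.
Ratio = 1.173/0.8005 ≈ 1.47.

1.47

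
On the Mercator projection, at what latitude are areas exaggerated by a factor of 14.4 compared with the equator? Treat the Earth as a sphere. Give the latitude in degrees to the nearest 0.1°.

74.7°

Mercator areal scale is sec²φ.
sec²φ = 14.4  ⇒  cos²φ = 0.06944  ⇒  cos φ = 0.2635.
φ = arccos(0.2635) ≈ 74.7°.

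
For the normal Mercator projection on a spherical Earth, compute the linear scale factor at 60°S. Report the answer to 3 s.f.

For Mercator, h = k = sec φ (a conformal cylindrical projection has a single point scale, 1/cos φ).
k = 1/cos 60° = 1/0.5000 = 2.000.

2.00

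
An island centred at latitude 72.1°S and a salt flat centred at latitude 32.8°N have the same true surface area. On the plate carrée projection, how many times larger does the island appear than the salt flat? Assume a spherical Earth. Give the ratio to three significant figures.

In the plate carrée (x = Rλ, y = Rφ), meridians are true-scale (h = 1) and parallels are stretched by k = sec φ.
Areal scale at 72.1°: h·k = 1.000 × 3.254 = 3.254.
Areal scale at 32.8°: h·k = 1.000 × 1.190 = 1.190.
Ratio = 3.254/1.190 ≈ 2.73.

2.73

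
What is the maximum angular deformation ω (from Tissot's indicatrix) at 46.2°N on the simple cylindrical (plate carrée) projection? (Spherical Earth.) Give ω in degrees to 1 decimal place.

Plate carrée maps x = Rλ, y = Rφ. The meridian scale is h = 1 and the parallel scale is k = 1/cos φ = sec φ.
At 46.2°: h = 1.000, k = 1.445; principal scales a = 1.445, b = 1.000.
sin(ω/2) = (a − b)/(a + b) = 0.4448/2.445 = 0.1819, so ω = 2 arcsin(0.1819) ≈ 21.0°.

21.0°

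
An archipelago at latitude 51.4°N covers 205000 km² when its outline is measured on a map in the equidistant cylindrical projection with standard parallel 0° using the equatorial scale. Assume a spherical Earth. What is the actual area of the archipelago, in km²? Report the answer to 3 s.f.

Plate carrée maps x = Rλ, y = Rφ. The meridian scale is h = 1 and the parallel scale is k = 1/cos φ = sec φ.
Areal scale = h·k = 1 × sec φ; at 51.4°, h = 1.000, k = 1.603, so h·k = 1.603.
True area = apparent / (areal scale) = 205000 / 1.603 ≈ 128000 km².

128000 km²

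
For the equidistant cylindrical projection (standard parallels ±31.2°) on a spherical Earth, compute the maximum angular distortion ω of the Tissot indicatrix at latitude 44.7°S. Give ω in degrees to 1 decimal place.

10.6°

With standard parallel φ₀ = 31.2°, the equirectangular projection gives x = Rλ cos φ₀, y = Rφ, so h = 1 and k = cos 31.2° / cos φ.
At 44.7°: h = 1.000, k = 1.203; principal scales a = 1.203, b = 1.000.
sin(ω/2) = (a − b)/(a + b) = 0.2034/2.203 = 0.09231, so ω = 2 arcsin(0.09231) ≈ 10.6°.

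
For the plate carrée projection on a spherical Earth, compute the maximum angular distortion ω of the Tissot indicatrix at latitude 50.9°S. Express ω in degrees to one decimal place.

26.2°

Plate carrée maps x = Rλ, y = Rφ. The meridian scale is h = 1 and the parallel scale is k = 1/cos φ = sec φ.
At 50.9°: h = 1.000, k = 1.586; principal scales a = 1.586, b = 1.000.
sin(ω/2) = (a − b)/(a + b) = 0.5856/2.586 = 0.2265, so ω = 2 arcsin(0.2265) ≈ 26.2°.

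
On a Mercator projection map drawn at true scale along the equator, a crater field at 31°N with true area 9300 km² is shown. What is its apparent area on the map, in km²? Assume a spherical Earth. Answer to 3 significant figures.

The Mercator projection is conformal; its linear scale factor is the same in every direction and equals sec φ = 1/cos φ.
Areal scale = k² = sec²φ = 1/cos²(31°) = 1/0.8572² = 1.361.
Apparent area = 9300 × 1.361 ≈ 12700 km².

12700 km²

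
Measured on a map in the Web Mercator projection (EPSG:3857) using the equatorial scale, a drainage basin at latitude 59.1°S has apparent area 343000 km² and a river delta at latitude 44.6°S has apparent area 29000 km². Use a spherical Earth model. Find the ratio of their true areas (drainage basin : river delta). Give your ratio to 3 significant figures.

6.15

Since Mercator area scale is 1/cos²φ, the true area equals the apparent area multiplied by cos²φ.
True area of drainage basin: 343000 × cos²(59.1°) = 343000 × 0.2637 = 90460 km².
True area of river delta: 29000 × cos²(44.6°) = 29000 × 0.5070 = 14700 km².
Ratio = 90460 / 14700 ≈ 6.15.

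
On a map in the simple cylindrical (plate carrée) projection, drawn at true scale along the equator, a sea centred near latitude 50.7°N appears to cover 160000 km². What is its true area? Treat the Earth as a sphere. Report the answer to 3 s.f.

For the equirectangular projection with φ₀ = 0 (plate carrée), h = 1 along meridians and k = sec φ along parallels.
Areal scale = h·k = 1 × sec φ; at 50.7°, h = 1.000, k = 1.579, so h·k = 1.579.
True area = apparent / (areal scale) = 160000 / 1.579 ≈ 101000 km².

101000 km²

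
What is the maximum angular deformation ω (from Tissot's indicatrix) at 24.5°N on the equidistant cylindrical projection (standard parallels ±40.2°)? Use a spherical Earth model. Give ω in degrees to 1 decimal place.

10.0°

In the equirectangular projection with standard parallel φ₀ = 40.2° (x = Rλ cos φ₀, y = Rφ), meridians are true-scale (h = 1) and the parallel scale is k = cos φ₀ / cos φ.
At 24.5°: h = 1.000, k = 0.8394; principal scales a = 1.000, b = 0.8394.
sin(ω/2) = (a − b)/(a + b) = 0.1606/1.839 = 0.08733, so ω = 2 arcsin(0.08733) ≈ 10.0°.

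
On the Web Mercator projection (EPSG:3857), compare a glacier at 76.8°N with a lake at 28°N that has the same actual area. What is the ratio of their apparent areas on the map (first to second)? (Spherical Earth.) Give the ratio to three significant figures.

15.0

On Mercator, area is exaggerated by sec²φ = 1/cos²φ.
At 76.8°: sec²(76.8°) = 1/0.2284² = 19.18.
At 28°: sec²(28°) = 1/0.8829² = 1.283.
Ratio = 19.18/1.283 = cos²(28°)/cos²(76.8°) ≈ 15.0.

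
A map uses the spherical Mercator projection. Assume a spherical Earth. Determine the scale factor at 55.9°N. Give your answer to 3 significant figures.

The Mercator projection is conformal; its linear scale factor is the same in every direction and equals sec φ = 1/cos φ.
k = 1/cos 55.9° = 1/0.5606 = 1.784.

1.78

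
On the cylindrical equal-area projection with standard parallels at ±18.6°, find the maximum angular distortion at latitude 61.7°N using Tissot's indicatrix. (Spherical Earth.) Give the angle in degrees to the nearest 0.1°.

Cylindrical equal-area (φ₀ = 18.6°): h = cos φ / cos 18.6° along meridians, k = cos 18.6° / cos φ along parallels; h·k = 1.
At 61.7°: h = 0.5002, k = 1.999; principal scales a = 1.999, b = 0.5002.
sin(ω/2) = (a − b)/(a + b) = 1.499/2.499 = 0.5997, so ω = 2 arcsin(0.5997) ≈ 73.7°.

73.7°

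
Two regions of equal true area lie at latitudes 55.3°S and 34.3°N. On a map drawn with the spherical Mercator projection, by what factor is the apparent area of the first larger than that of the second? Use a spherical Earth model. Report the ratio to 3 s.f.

2.11

Mercator is conformal with k = sec φ, so areal scale = k² = sec²φ.
At 55.3°: sec²(55.3°) = 1/0.5693² = 3.086.
At 34.3°: sec²(34.3°) = 1/0.8261² = 1.465.
Ratio = 3.086/1.465 = cos²(34.3°)/cos²(55.3°) ≈ 2.11.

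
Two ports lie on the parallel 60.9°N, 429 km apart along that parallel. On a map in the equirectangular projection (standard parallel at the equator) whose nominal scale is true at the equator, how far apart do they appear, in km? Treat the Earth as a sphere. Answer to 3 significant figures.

882 km

Plate carrée maps x = Rλ, y = Rφ. The meridian scale is h = 1 and the parallel scale is k = 1/cos φ = sec φ.
Along the parallel, k = sec 60.9° = 1/0.4863 = 2.056.
Map distance = 429 × 2.056 ≈ 882 km.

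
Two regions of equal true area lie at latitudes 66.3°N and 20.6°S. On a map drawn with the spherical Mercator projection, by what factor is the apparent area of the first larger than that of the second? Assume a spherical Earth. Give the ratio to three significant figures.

5.42

Mercator areal scale is sec²φ.
At 66.3°: sec²(66.3°) = 1/0.4019² = 6.190.
At 20.6°: sec²(20.6°) = 1/0.9361² = 1.141.
Ratio = 6.190/1.141 = cos²(20.6°)/cos²(66.3°) ≈ 5.42.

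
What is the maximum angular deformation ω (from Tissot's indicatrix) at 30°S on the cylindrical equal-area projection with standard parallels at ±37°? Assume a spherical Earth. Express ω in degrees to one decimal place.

Cylindrical equal-area (φ₀ = 37°): h = cos φ / cos 37° along meridians, k = cos 37° / cos φ along parallels; h·k = 1.
At 30°: h = 1.084, k = 0.9222; principal scales a = 1.084, b = 0.9222.
sin(ω/2) = (a − b)/(a + b) = 0.1622/2.007 = 0.08083, so ω = 2 arcsin(0.08083) ≈ 9.3°.

9.3°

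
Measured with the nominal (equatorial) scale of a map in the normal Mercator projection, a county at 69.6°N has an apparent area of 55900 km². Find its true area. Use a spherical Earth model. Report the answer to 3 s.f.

6790 km²

Mercator is conformal, so the point scale is isotropic: h = k = sec φ = 1/cos φ.
Areal scale = k² = sec²φ = 1/cos²(69.6°) = 1/0.3486² = 8.230.
True area = apparent / (areal scale) = 55900 / 8.230 ≈ 6790 km².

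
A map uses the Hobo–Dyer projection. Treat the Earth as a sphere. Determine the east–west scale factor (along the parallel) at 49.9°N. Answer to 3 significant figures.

1.23

The Hobo–Dyer projection is cylindrical equal-area with φ₀ = 37.5°. For cylindrical equal-area with standard parallel φ₀, h = cos φ / cos φ₀ and k = cos φ₀ / cos φ, so h·k = 1.
k = cos 37.5° / cos 49.9° = 0.7934/0.6441 = 1.232.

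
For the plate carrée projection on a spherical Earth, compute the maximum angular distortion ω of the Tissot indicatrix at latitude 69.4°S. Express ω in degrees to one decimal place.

57.3°

For the equirectangular projection with φ₀ = 0 (plate carrée), h = 1 along meridians and k = sec φ along parallels.
At 69.4°: h = 1.000, k = 2.842; principal scales a = 2.842, b = 1.000.
sin(ω/2) = (a − b)/(a + b) = 1.842/3.842 = 0.4795, so ω = 2 arcsin(0.4795) ≈ 57.3°.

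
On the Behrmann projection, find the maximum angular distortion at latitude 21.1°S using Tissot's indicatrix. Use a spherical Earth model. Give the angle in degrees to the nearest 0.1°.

8.5°

Behrmann is a cylindrical equal-area projection with standard parallels at ±30°. Cylindrical equal-area (φ₀ = 30°): h = cos φ / cos 30° along meridians, k = cos 30° / cos φ along parallels; h·k = 1.
At 21.1°: h = 1.077, k = 0.9283; principal scales a = 1.077, b = 0.9283.
sin(ω/2) = (a − b)/(a + b) = 0.1490/2.006 = 0.07430, so ω = 2 arcsin(0.07430) ≈ 8.5°.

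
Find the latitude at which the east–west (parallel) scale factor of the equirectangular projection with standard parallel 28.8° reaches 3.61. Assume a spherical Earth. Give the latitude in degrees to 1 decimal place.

76.0°

In the equirectangular projection with standard parallel φ₀ = 28.8° (x = Rλ cos φ₀, y = Rφ), meridians are true-scale (h = 1) and the parallel scale is k = cos φ₀ / cos φ.
k = cos φ₀ / cos φ = 3.61  ⇒  cos φ = cos 28.8° / 3.61 = 0.2427.
φ = arccos(0.2427) ≈ 76.0°.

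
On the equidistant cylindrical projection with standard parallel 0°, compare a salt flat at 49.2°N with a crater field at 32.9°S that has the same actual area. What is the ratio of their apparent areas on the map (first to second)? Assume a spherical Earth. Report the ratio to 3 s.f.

Plate carrée maps x = Rλ, y = Rφ. The meridian scale is h = 1 and the parallel scale is k = 1/cos φ = sec φ.
Areal scale at 49.2°: h·k = 1.000 × 1.530 = 1.530.
Areal scale at 32.9°: h·k = 1.000 × 1.191 = 1.191.
Ratio = 1.530/1.191 ≈ 1.28.

1.28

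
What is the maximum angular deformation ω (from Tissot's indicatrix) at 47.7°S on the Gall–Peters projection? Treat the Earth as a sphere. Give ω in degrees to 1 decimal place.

Gall–Peters is a cylindrical equal-area projection with standard parallels at ±45°. Cylindrical equal-area (φ₀ = 45°): h = cos φ / cos 45° along meridians, k = cos 45° / cos φ along parallels; h·k = 1.
At 47.7°: h = 0.9518, k = 1.051; principal scales a = 1.051, b = 0.9518.
sin(ω/2) = (a − b)/(a + b) = 0.09888/2.002 = 0.04938, so ω = 2 arcsin(0.04938) ≈ 5.7°.

5.7°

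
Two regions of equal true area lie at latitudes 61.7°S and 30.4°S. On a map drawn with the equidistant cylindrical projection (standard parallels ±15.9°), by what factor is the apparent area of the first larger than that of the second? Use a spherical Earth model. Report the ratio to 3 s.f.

The equidistant cylindrical projection with φ₀ = 15.9° has h = 1 (meridians true) and k = cos φ₀ / cos φ along parallels.
Areal scale at 61.7°: h·k = 1.000 × 2.029 = 2.029.
Areal scale at 30.4°: h·k = 1.000 × 1.115 = 1.115.
Ratio = 2.029/1.115 ≈ 1.82.

1.82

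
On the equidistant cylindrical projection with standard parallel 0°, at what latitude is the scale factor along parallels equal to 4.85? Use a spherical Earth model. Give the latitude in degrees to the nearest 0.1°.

78.1°

Plate carrée: h = 1, k = sec φ along parallels.
sec φ = 4.85  ⇒  cos φ = 0.2062  ⇒  φ ≈ 78.1°.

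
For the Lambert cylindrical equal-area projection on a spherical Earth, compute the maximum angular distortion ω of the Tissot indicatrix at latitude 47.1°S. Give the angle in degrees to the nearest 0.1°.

43.0°

The Lambert cylindrical equal-area projection is the cylindrical equal-area projection with its standard parallel at the equator (φ₀ = 0). Cylindrical equal-area (φ₀ = 0°): h = cos φ / cos 0° along meridians, k = cos 0° / cos φ along parallels; h·k = 1.
At 47.1°: h = 0.6807, k = 1.469; principal scales a = 1.469, b = 0.6807.
sin(ω/2) = (a − b)/(a + b) = 0.7883/2.150 = 0.3667, so ω = 2 arcsin(0.3667) ≈ 43.0°.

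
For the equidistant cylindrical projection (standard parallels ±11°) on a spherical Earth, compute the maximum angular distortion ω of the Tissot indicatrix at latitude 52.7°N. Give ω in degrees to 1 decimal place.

27.4°

In the equirectangular projection with standard parallel φ₀ = 11° (x = Rλ cos φ₀, y = Rφ), meridians are true-scale (h = 1) and the parallel scale is k = cos φ₀ / cos φ.
At 52.7°: h = 1.000, k = 1.620; principal scales a = 1.620, b = 1.000.
sin(ω/2) = (a − b)/(a + b) = 0.6199/2.620 = 0.2366, so ω = 2 arcsin(0.2366) ≈ 27.4°.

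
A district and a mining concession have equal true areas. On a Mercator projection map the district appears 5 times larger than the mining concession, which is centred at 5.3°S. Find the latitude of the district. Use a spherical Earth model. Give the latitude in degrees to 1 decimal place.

63.6°

On Mercator, (apparent₁)/(apparent₂) = sec²φ₁ / sec²φ₂ when true areas are equal.
cos²φ₂ / cos²φ₁ = 5  ⇒  cos φ₁ = cos 5.3° / √5 = 0.9957/2.236 = 0.4453.
φ₁ = arccos(0.4453) ≈ 63.6°.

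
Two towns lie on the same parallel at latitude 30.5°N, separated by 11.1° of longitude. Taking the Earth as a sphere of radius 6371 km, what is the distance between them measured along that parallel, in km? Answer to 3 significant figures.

Arc length along a parallel = R cos φ · Δλ (with Δλ in radians).
= 6371 × cos 30.5° × (11.1° × π/180) = 6371 × 0.8616 × 0.1937 ≈ 1060 km.

1060 km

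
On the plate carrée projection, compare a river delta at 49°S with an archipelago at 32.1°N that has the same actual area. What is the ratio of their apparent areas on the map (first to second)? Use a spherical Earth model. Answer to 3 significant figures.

Plate carrée maps x = Rλ, y = Rφ. The meridian scale is h = 1 and the parallel scale is k = 1/cos φ = sec φ.
Areal scale at 49°: h·k = 1.000 × 1.524 = 1.524.
Areal scale at 32.1°: h·k = 1.000 × 1.180 = 1.180.
Ratio = 1.524/1.180 ≈ 1.29.

1.29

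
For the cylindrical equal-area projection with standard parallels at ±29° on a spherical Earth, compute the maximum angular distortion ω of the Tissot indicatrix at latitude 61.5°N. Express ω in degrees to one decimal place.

65.5°

Cylindrical equal-area (φ₀ = 29°): h = cos φ / cos 29° along meridians, k = cos 29° / cos φ along parallels; h·k = 1.
At 61.5°: h = 0.5456, k = 1.833; principal scales a = 1.833, b = 0.5456.
sin(ω/2) = (a − b)/(a + b) = 1.287/2.379 = 0.5413, so ω = 2 arcsin(0.5413) ≈ 65.5°.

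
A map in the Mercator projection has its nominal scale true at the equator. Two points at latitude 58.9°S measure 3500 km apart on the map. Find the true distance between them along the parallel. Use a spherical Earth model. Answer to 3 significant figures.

1810 km

The Mercator projection is conformal; its linear scale factor is the same in every direction and equals sec φ = 1/cos φ.
Along the parallel at 58.9°, map distances are exaggerated by k = sec 58.9° = 1.936.
True distance = 3500 / 1.936 = 3500 × cos 58.9° ≈ 1810 km.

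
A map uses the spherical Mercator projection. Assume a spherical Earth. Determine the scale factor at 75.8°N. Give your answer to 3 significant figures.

Mercator is conformal, so the point scale is isotropic: h = k = sec φ = 1/cos φ.
k = 1/cos 75.8° = 1/0.2453 = 4.077.

4.08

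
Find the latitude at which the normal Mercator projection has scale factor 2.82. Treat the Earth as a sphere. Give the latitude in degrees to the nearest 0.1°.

69.2°

Mercator scale is k = sec φ = 1/cos φ.
1/cos φ = 2.82  ⇒  cos φ = 0.3546  ⇒  φ = arccos(0.3546) ≈ 69.2°.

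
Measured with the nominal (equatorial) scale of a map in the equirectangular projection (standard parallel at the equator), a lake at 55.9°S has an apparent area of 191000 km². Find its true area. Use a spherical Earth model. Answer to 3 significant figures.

Plate carrée maps x = Rλ, y = Rφ. The meridian scale is h = 1 and the parallel scale is k = 1/cos φ = sec φ.
Areal scale = h·k = 1 × sec φ; at 55.9°, h = 1.000, k = 1.784, so h·k = 1.784.
True area = apparent / (areal scale) = 191000 / 1.784 ≈ 107000 km².

107000 km²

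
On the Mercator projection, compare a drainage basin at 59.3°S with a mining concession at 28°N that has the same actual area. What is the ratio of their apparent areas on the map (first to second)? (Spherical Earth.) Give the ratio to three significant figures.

Mercator is conformal with k = sec φ, so areal scale = k² = sec²φ.
At 59.3°: sec²(59.3°) = 1/0.5105² = 3.837.
At 28°: sec²(28°) = 1/0.8829² = 1.283.
Ratio = 3.837/1.283 = cos²(28°)/cos²(59.3°) ≈ 2.99.

2.99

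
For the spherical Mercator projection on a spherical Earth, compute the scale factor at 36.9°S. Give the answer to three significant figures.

1.25

For Mercator, h = k = sec φ (a conformal cylindrical projection has a single point scale, 1/cos φ).
k = 1/cos 36.9° = 1/0.7997 = 1.250.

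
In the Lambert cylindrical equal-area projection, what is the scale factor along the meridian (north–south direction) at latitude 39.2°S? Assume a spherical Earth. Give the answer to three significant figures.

0.775

The Lambert cylindrical equal-area projection is the cylindrical equal-area projection with its standard parallel at the equator (φ₀ = 0). A cylindrical equal-area projection with standard parallel φ₀ has meridian scale h = cos φ / cos φ₀ and parallel scale k = cos φ₀ / cos φ (so areas are preserved, h·k = 1).
h = cos 39.2° / cos 0° = 0.7749/1.000 = 0.7749.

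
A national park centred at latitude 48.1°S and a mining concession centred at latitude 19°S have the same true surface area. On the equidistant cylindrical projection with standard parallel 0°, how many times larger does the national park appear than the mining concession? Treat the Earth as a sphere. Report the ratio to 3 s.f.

1.42

Plate carrée maps x = Rλ, y = Rφ. The meridian scale is h = 1 and the parallel scale is k = 1/cos φ = sec φ.
Areal scale at 48.1°: h·k = 1.000 × 1.497 = 1.497.
Areal scale at 19°: h·k = 1.000 × 1.058 = 1.058.
Ratio = 1.497/1.058 ≈ 1.42.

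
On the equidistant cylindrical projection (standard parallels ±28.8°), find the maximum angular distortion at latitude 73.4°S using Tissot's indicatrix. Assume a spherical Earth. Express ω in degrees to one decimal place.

61.1°

With standard parallel φ₀ = 28.8°, the equirectangular projection gives x = Rλ cos φ₀, y = Rφ, so h = 1 and k = cos 28.8° / cos φ.
At 73.4°: h = 1.000, k = 3.067; principal scales a = 3.067, b = 1.000.
sin(ω/2) = (a − b)/(a + b) = 2.067/4.067 = 0.5083, so ω = 2 arcsin(0.5083) ≈ 61.1°.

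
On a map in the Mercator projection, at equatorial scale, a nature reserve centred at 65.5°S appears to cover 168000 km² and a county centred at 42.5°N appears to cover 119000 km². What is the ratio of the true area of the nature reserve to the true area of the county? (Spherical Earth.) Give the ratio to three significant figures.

0.447

On Mercator the areal scale is sec²φ, so true area = apparent × cos²φ.
True area of nature reserve: 168000 × cos²(65.5°) = 168000 × 0.1720 = 28890 km².
True area of county: 119000 × cos²(42.5°) = 119000 × 0.5436 = 64690 km².
Ratio = 28890 / 64690 ≈ 0.447.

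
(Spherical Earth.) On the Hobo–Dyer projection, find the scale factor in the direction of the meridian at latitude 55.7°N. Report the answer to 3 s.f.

Hobo–Dyer is a cylindrical equal-area projection with standard parallels at ±37.5°. Cylindrical equal-area (φ₀ = 37.5°): h = cos φ / cos 37.5° along meridians, k = cos 37.5° / cos φ along parallels; h·k = 1.
h = cos 55.7° / cos 37.5° = 0.5635/0.7934 = 0.7103.

0.710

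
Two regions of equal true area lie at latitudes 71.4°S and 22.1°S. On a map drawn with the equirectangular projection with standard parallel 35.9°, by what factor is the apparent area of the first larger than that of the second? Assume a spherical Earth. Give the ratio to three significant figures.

2.90

The equidistant cylindrical projection with φ₀ = 35.9° has h = 1 (meridians true) and k = cos φ₀ / cos φ along parallels.
Areal scale at 71.4°: h·k = 1.000 × 2.540 = 2.540.
Areal scale at 22.1°: h·k = 1.000 × 0.8743 = 0.8743.
Ratio = 2.540/0.8743 ≈ 2.90.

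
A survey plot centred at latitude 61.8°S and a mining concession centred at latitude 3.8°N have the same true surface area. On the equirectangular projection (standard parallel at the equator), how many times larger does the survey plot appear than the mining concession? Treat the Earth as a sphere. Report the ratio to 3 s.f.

Plate carrée maps x = Rλ, y = Rφ. The meridian scale is h = 1 and the parallel scale is k = 1/cos φ = sec φ.
Areal scale at 61.8°: h·k = 1.000 × 2.116 = 2.116.
Areal scale at 3.8°: h·k = 1.000 × 1.002 = 1.002.
Ratio = 2.116/1.002 ≈ 2.11.

2.11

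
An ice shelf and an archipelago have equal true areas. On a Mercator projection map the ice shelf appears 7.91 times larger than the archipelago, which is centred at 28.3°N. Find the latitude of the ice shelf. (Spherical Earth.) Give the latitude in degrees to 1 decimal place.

71.8°

On Mercator, (apparent₁)/(apparent₂) = sec²φ₁ / sec²φ₂ when true areas are equal.
cos²φ₂ / cos²φ₁ = 7.91  ⇒  cos φ₁ = cos 28.3° / √7.91 = 0.8805/2.812 = 0.3131.
φ₁ = arccos(0.3131) ≈ 71.8°.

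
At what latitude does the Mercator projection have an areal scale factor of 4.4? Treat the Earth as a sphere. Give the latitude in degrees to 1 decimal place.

Mercator areal scale is sec²φ.
sec²φ = 4.4  ⇒  cos²φ = 0.2273  ⇒  cos φ = 0.4767.
φ = arccos(0.4767) ≈ 61.5°.

61.5°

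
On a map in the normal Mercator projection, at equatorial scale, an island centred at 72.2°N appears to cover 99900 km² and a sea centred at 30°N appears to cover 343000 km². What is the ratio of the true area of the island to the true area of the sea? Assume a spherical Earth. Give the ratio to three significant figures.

Since Mercator area scale is 1/cos²φ, the true area equals the apparent area multiplied by cos²φ.
True area of island: 99900 × cos²(72.2°) = 99900 × 0.09345 = 9336 km².
True area of sea: 343000 × cos²(30°) = 343000 × 0.7500 = 257200 km².
Ratio = 9336 / 257200 ≈ 0.0363.

0.0363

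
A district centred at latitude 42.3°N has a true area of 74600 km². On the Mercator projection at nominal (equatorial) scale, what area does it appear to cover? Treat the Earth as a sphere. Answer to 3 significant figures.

The Mercator projection is conformal; its linear scale factor is the same in every direction and equals sec φ = 1/cos φ.
Areal scale = k² = sec²φ = 1/cos²(42.3°) = 1/0.7396² = 1.828.
Apparent area = 74600 × 1.828 ≈ 136000 km².

136000 km²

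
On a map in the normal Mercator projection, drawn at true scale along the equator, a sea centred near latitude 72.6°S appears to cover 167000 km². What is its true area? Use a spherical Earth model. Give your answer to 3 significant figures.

For Mercator, h = k = sec φ (a conformal cylindrical projection has a single point scale, 1/cos φ).
Areal scale = k² = sec²φ = 1/cos²(72.6°) = 1/0.2990² = 11.18.
True area = apparent / (areal scale) = 167000 / 11.18 ≈ 14900 km².

14900 km²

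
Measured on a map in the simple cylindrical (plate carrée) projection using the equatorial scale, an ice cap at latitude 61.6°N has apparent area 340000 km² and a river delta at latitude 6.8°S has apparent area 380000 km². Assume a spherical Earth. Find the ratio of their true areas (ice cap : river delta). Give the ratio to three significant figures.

0.429

Plate carrée has h = 1 and k = sec φ, giving areal scale sec φ; true area = (apparent area) · cos φ.
True area of ice cap: 340000 × cos(61.6°) = 340000 × 0.4756 = 161700 km².
True area of river delta: 380000 × cos(6.8°) = 380000 × 0.9930 = 377300 km².
Ratio = 161700 / 377300 ≈ 0.429.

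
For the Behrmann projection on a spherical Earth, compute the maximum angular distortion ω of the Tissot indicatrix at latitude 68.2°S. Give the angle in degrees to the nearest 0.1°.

The Behrmann projection is cylindrical equal-area with φ₀ = 30°. Cylindrical equal-area (φ₀ = 30°): h = cos φ / cos 30° along meridians, k = cos 30° / cos φ along parallels; h·k = 1.
At 68.2°: h = 0.4288, k = 2.332; principal scales a = 2.332, b = 0.4288.
sin(ω/2) = (a − b)/(a + b) = 1.903/2.761 = 0.6894, so ω = 2 arcsin(0.6894) ≈ 87.2°.

87.2°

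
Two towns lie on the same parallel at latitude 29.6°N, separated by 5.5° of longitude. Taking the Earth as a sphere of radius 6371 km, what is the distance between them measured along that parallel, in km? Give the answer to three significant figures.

Arc length along a parallel = R cos φ · Δλ (with Δλ in radians).
= 6371 × cos 29.6° × (5.5° × π/180) = 6371 × 0.8695 × 0.09599 ≈ 532 km.

532 km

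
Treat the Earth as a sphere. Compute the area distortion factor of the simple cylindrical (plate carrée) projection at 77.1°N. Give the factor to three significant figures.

4.48

Plate carrée maps x = Rλ, y = Rφ. The meridian scale is h = 1 and the parallel scale is k = 1/cos φ = sec φ.
Areal scale = h·k = 1 × sec φ; at 77.1°, h = 1.000, k = 4.479, so h·k = 4.479.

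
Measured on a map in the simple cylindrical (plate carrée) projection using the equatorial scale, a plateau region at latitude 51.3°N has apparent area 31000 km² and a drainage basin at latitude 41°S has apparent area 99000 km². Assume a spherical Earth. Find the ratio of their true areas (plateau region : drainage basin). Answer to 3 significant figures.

0.259

Plate carrée has h = 1 and k = sec φ, giving areal scale sec φ; true area = (apparent area) · cos φ.
True area of plateau region: 31000 × cos(51.3°) = 31000 × 0.6252 = 19380 km².
True area of drainage basin: 99000 × cos(41°) = 99000 × 0.7547 = 74720 km².
Ratio = 19380 / 74720 ≈ 0.259.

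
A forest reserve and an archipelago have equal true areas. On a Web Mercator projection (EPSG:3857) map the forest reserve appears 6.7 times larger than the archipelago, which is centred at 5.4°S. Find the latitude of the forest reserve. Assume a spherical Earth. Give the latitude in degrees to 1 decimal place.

67.4°

On Mercator, (apparent₁)/(apparent₂) = sec²φ₁ / sec²φ₂ when true areas are equal.
cos²φ₂ / cos²φ₁ = 6.7  ⇒  cos φ₁ = cos 5.4° / √6.7 = 0.9956/2.588 = 0.3846.
φ₁ = arccos(0.3846) ≈ 67.4°.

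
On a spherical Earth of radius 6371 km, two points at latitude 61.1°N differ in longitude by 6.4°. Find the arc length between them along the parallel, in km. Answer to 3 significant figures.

Arc length along a parallel = R cos φ · Δλ (with Δλ in radians).
= 6371 × cos 61.1° × (6.4° × π/180) = 6371 × 0.4833 × 0.1117 ≈ 344 km.

344 km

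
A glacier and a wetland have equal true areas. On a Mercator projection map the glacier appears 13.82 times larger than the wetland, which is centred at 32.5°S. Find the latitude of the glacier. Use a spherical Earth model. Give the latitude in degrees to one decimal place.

76.9°

Mercator areal scale is sec²φ, so apparent-area ratio = sec²φ₁ / sec²φ₂ = cos²φ₂ / cos²φ₁.
cos²φ₂ / cos²φ₁ = 13.82  ⇒  cos φ₁ = cos 32.5° / √13.82 = 0.8434/3.718 = 0.2269.
φ₁ = arccos(0.2269) ≈ 76.9°.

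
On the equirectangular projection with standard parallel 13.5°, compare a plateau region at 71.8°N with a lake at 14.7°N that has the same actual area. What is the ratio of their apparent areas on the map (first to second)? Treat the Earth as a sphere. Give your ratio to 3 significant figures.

In the equirectangular projection with standard parallel φ₀ = 13.5° (x = Rλ cos φ₀, y = Rφ), meridians are true-scale (h = 1) and the parallel scale is k = cos φ₀ / cos φ.
Areal scale at 71.8°: h·k = 1.000 × 3.113 = 3.113.
Areal scale at 14.7°: h·k = 1.000 × 1.005 = 1.005.
Ratio = 3.113/1.005 ≈ 3.10.

3.10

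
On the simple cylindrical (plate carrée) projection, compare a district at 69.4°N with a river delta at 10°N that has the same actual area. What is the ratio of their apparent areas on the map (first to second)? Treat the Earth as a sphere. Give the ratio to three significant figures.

For the equirectangular projection with φ₀ = 0 (plate carrée), h = 1 along meridians and k = sec φ along parallels.
Areal scale at 69.4°: h·k = 1.000 × 2.842 = 2.842.
Areal scale at 10°: h·k = 1.000 × 1.015 = 1.015.
Ratio = 2.842/1.015 ≈ 2.80.

2.80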